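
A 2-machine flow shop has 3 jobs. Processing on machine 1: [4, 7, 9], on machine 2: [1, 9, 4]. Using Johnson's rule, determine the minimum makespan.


Apply Johnson's rule:
  Group 1 (a <= b): [(2, 7, 9)]
  Group 2 (a > b): [(3, 9, 4), (1, 4, 1)]
Optimal job order: [2, 3, 1]
Schedule:
  Job 2: M1 done at 7, M2 done at 16
  Job 3: M1 done at 16, M2 done at 20
  Job 1: M1 done at 20, M2 done at 21
Makespan = 21

21


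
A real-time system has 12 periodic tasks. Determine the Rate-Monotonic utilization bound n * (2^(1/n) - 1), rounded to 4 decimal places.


Compute 2^(1/12) = 1.0594630944
Subtract 1: 1.0594630944 - 1 = 0.0594630944
Multiply by n: 12 * 0.0594630944 = 0.7135571328
Round to 4 dp: 0.7136

0.7136


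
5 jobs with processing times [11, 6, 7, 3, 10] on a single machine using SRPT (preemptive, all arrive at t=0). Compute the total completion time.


Since all jobs arrive at t=0, SRPT equals SPT ordering.
SPT order: [3, 6, 7, 10, 11]
Completion times:
  Job 1: p=3, C=3
  Job 2: p=6, C=9
  Job 3: p=7, C=16
  Job 4: p=10, C=26
  Job 5: p=11, C=37
Total completion time = 3 + 9 + 16 + 26 + 37 = 91

91


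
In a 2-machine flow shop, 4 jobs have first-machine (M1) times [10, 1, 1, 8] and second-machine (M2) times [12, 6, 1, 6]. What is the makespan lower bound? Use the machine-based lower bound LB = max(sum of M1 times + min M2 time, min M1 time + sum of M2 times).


LB1 = sum(M1 times) + min(M2 times) = 20 + 1 = 21
LB2 = min(M1 times) + sum(M2 times) = 1 + 25 = 26
Lower bound = max(LB1, LB2) = max(21, 26) = 26

26


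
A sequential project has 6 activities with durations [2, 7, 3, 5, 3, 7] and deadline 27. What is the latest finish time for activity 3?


LF(activity 3) = deadline - sum of successor durations
Successors: activities 4 through 6 with durations [5, 3, 7]
Sum of successor durations = 15
LF = 27 - 15 = 12

12


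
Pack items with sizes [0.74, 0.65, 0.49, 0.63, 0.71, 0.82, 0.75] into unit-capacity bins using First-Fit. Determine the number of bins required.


Place items sequentially using First-Fit:
  Item 0.74 -> new Bin 1
  Item 0.65 -> new Bin 2
  Item 0.49 -> new Bin 3
  Item 0.63 -> new Bin 4
  Item 0.71 -> new Bin 5
  Item 0.82 -> new Bin 6
  Item 0.75 -> new Bin 7
Total bins used = 7

7


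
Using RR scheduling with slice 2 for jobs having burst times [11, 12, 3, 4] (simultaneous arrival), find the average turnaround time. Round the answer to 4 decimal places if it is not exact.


Time quantum = 2
Execution trace:
  J1 runs 2 units, time = 2
  J2 runs 2 units, time = 4
  J3 runs 2 units, time = 6
  J4 runs 2 units, time = 8
  J1 runs 2 units, time = 10
  J2 runs 2 units, time = 12
  J3 runs 1 units, time = 13
  J4 runs 2 units, time = 15
  J1 runs 2 units, time = 17
  J2 runs 2 units, time = 19
  J1 runs 2 units, time = 21
  J2 runs 2 units, time = 23
  J1 runs 2 units, time = 25
  J2 runs 2 units, time = 27
  J1 runs 1 units, time = 28
  J2 runs 2 units, time = 30
Finish times: [28, 30, 13, 15]
Average turnaround = 86/4 = 21.5

21.5


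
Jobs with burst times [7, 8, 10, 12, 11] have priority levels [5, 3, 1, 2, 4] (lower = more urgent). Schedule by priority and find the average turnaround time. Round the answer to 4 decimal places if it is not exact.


Sort by priority (ascending = highest first):
Order: [(1, 10), (2, 12), (3, 8), (4, 11), (5, 7)]
Completion times:
  Priority 1, burst=10, C=10
  Priority 2, burst=12, C=22
  Priority 3, burst=8, C=30
  Priority 4, burst=11, C=41
  Priority 5, burst=7, C=48
Average turnaround = 151/5 = 30.2

30.2


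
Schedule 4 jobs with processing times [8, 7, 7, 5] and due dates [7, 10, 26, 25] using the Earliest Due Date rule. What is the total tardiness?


Sort by due date (EDD order): [(8, 7), (7, 10), (5, 25), (7, 26)]
Compute completion times and tardiness:
  Job 1: p=8, d=7, C=8, tardiness=max(0,8-7)=1
  Job 2: p=7, d=10, C=15, tardiness=max(0,15-10)=5
  Job 3: p=5, d=25, C=20, tardiness=max(0,20-25)=0
  Job 4: p=7, d=26, C=27, tardiness=max(0,27-26)=1
Total tardiness = 7

7


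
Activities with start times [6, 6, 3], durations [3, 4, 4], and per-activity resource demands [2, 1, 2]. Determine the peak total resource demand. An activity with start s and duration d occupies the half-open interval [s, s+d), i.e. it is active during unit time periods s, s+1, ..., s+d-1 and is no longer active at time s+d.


Each activity i is active on [start_i, start_i + duration_i).
Compute total resource usage per time slot:
  t=0: active resources = [], total = 0
  t=1: active resources = [], total = 0
  t=2: active resources = [], total = 0
  t=3: active resources = [2], total = 2
  t=4: active resources = [2], total = 2
  t=5: active resources = [2], total = 2
  t=6: active resources = [2, 1, 2], total = 5
  t=7: active resources = [2, 1], total = 3
  t=8: active resources = [2, 1], total = 3
  t=9: active resources = [1], total = 1
Peak resource demand = 5

5


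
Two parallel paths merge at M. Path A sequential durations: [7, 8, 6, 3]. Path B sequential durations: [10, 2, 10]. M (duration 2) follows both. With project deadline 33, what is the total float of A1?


Forward pass: ES(A1) = sum of predecessors on chain A = 0
EF = ES + duration = 0 + 7 = 7
Backward pass: LF(M) = deadline = 33; LS(M) = 33 - 2 = 31
LF(A1) = LS(M) - sum(successors on chain A) = 31 - 17 = 14
LS = LF - duration = 14 - 7 = 7
Total float = LS - ES = 7 - 0 = 7

7


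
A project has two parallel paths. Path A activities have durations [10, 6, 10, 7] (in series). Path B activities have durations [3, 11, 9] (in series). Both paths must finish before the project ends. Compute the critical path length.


Path A total = 10 + 6 + 10 + 7 = 33
Path B total = 3 + 11 + 9 = 23
Critical path = longest path = max(33, 23) = 33

33


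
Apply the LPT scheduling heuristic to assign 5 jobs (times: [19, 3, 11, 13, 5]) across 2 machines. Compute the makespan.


Sort jobs in decreasing order (LPT): [19, 13, 11, 5, 3]
Assign each job to the least loaded machine:
  Machine 1: jobs [19, 5, 3], load = 27
  Machine 2: jobs [13, 11], load = 24
Makespan = max load = 27

27


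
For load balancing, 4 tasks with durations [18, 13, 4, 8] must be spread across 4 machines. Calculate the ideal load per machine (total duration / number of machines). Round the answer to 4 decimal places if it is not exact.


Total processing time = 18 + 13 + 4 + 8 = 43
Number of machines = 4
Ideal balanced load = 43 / 4 = 10.75

10.75


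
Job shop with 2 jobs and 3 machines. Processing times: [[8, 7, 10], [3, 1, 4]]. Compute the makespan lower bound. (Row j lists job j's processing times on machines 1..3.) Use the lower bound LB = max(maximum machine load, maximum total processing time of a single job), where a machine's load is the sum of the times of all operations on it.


Machine loads:
  Machine 1: 8 + 3 = 11
  Machine 2: 7 + 1 = 8
  Machine 3: 10 + 4 = 14
Max machine load = 14
Job totals:
  Job 1: 25
  Job 2: 8
Max job total = 25
Lower bound = max(14, 25) = 25

25


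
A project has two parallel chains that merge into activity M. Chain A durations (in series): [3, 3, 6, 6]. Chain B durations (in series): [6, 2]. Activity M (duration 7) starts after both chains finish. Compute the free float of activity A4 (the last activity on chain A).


ES(A4) = sum of predecessors on chain A = 12
EF(A4) = ES + duration = 12 + 6 = 18
Successor of A4 is M. ES(M) = max(sum(A), sum(B)) = max(18, 8) = 18
Free float = ES(successor) - EF(current) = 18 - 18 = 0

0


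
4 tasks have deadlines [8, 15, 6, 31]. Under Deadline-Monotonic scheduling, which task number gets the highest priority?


Sort tasks by relative deadline (ascending):
  Task 3: deadline = 6
  Task 1: deadline = 8
  Task 2: deadline = 15
  Task 4: deadline = 31
Priority order (highest first): [3, 1, 2, 4]
Highest priority task = 3

3


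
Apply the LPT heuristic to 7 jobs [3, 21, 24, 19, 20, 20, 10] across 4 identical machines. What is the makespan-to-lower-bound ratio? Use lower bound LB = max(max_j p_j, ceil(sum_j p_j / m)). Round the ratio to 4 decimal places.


LPT order: [24, 21, 20, 20, 19, 10, 3]
Machine loads after assignment: [24, 24, 39, 30]
LPT makespan = 39
Lower bound = max(max_job, ceil(total/4)) = max(24, 30) = 30
Ratio = 39 / 30 = 1.3

1.3


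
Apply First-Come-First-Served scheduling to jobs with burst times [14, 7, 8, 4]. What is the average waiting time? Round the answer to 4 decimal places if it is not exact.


FCFS order (as given): [14, 7, 8, 4]
Waiting times:
  Job 1: wait = 0
  Job 2: wait = 14
  Job 3: wait = 21
  Job 4: wait = 29
Sum of waiting times = 64
Average waiting time = 64/4 = 16.0

16.0


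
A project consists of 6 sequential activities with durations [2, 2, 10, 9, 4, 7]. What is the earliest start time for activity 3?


Activity 3 starts after activities 1 through 2 complete.
Predecessor durations: [2, 2]
ES = 2 + 2 = 4

4


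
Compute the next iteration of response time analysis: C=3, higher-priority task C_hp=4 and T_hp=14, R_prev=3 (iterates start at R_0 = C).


R_next = C + ceil(R_prev / T_hp) * C_hp
ceil(3 / 14) = ceil(0.2143) = 1
Interference = 1 * 4 = 4
R_next = 3 + 4 = 7

7


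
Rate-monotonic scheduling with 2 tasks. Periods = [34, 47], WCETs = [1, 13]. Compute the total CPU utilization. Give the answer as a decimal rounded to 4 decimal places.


Compute individual utilizations (exact fractions):
  Task 1: C/T = 1/34 (approx. 0.0294)
  Task 2: C/T = 13/47 (approx. 0.2766)
Total utilization U = 1/34 + 13/47 = 489/1598
Rounded to 4 decimal places: U = 0.3060
RM (Liu & Layland) bound for 2 tasks = 0.828427; compare with U = 489/1598 (approx. 0.306008)
U <= bound, so schedulable by RM sufficient condition.

0.3060


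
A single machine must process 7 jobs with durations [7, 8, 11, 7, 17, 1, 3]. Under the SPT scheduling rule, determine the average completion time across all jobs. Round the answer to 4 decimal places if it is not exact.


Sort jobs by processing time (SPT order): [1, 3, 7, 7, 8, 11, 17]
Compute completion times sequentially:
  Job 1: processing = 1, completes at 1
  Job 2: processing = 3, completes at 4
  Job 3: processing = 7, completes at 11
  Job 4: processing = 7, completes at 18
  Job 5: processing = 8, completes at 26
  Job 6: processing = 11, completes at 37
  Job 7: processing = 17, completes at 54
Sum of completion times = 151
Average completion time = 151/7 = 21.5714

21.5714


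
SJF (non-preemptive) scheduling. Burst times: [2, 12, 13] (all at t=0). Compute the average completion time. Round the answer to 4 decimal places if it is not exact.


SJF order (ascending): [2, 12, 13]
Completion times:
  Job 1: burst=2, C=2
  Job 2: burst=12, C=14
  Job 3: burst=13, C=27
Average completion = 43/3 = 14.3333

14.3333


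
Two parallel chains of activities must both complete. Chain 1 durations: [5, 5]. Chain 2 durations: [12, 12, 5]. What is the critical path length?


Path A total = 5 + 5 = 10
Path B total = 12 + 12 + 5 = 29
Critical path = longest path = max(10, 29) = 29

29


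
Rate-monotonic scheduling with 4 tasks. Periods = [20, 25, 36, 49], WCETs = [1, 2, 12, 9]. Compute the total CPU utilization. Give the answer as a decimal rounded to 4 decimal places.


Compute individual utilizations (exact fractions):
  Task 1: C/T = 1/20 (approx. 0.05)
  Task 2: C/T = 2/25 (approx. 0.08)
  Task 3: C/T = 12/36 = 1/3 (approx. 0.3333)
  Task 4: C/T = 9/49 (approx. 0.1837)
Total utilization U = 1/20 + 2/25 + 1/3 + 9/49 = 9511/14700
Rounded to 4 decimal places: U = 0.6470
RM (Liu & Layland) bound for 4 tasks = 0.756828; compare with U = 9511/14700 (approx. 0.647007)
U <= bound, so schedulable by RM sufficient condition.

0.6470


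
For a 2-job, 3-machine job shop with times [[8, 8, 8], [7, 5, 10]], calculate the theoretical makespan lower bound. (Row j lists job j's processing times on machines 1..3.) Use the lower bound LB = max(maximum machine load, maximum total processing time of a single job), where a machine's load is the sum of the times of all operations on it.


Machine loads:
  Machine 1: 8 + 7 = 15
  Machine 2: 8 + 5 = 13
  Machine 3: 8 + 10 = 18
Max machine load = 18
Job totals:
  Job 1: 24
  Job 2: 22
Max job total = 24
Lower bound = max(18, 24) = 24

24


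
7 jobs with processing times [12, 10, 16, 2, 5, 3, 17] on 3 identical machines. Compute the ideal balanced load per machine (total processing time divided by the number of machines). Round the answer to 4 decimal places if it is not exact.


Total processing time = 12 + 10 + 16 + 2 + 5 + 3 + 17 = 65
Number of machines = 3
Ideal balanced load = 65 / 3 = 21.6667

21.6667


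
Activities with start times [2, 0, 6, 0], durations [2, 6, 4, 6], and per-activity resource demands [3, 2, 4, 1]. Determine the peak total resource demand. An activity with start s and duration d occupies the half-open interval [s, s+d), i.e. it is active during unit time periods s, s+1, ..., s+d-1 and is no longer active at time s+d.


Each activity i is active on [start_i, start_i + duration_i).
Compute total resource usage per time slot:
  t=0: active resources = [2, 1], total = 3
  t=1: active resources = [2, 1], total = 3
  t=2: active resources = [3, 2, 1], total = 6
  t=3: active resources = [3, 2, 1], total = 6
  t=4: active resources = [2, 1], total = 3
  t=5: active resources = [2, 1], total = 3
  t=6: active resources = [4], total = 4
  t=7: active resources = [4], total = 4
  t=8: active resources = [4], total = 4
  t=9: active resources = [4], total = 4
Peak resource demand = 6

6


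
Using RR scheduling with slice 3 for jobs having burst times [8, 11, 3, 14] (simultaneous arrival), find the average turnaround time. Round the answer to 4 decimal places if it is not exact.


Time quantum = 3
Execution trace:
  J1 runs 3 units, time = 3
  J2 runs 3 units, time = 6
  J3 runs 3 units, time = 9
  J4 runs 3 units, time = 12
  J1 runs 3 units, time = 15
  J2 runs 3 units, time = 18
  J4 runs 3 units, time = 21
  J1 runs 2 units, time = 23
  J2 runs 3 units, time = 26
  J4 runs 3 units, time = 29
  J2 runs 2 units, time = 31
  J4 runs 3 units, time = 34
  J4 runs 2 units, time = 36
Finish times: [23, 31, 9, 36]
Average turnaround = 99/4 = 24.75

24.75


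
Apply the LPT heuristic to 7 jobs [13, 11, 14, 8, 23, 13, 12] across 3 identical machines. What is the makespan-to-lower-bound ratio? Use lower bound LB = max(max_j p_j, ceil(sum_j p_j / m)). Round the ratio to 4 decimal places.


LPT order: [23, 14, 13, 13, 12, 11, 8]
Machine loads after assignment: [34, 34, 26]
LPT makespan = 34
Lower bound = max(max_job, ceil(total/3)) = max(23, 32) = 32
Ratio = 34 / 32 = 1.0625

1.0625


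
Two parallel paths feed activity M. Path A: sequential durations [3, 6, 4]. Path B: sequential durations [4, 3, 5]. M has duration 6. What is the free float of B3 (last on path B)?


ES(B3) = sum of predecessors on chain B = 7
EF(B3) = ES + duration = 7 + 5 = 12
Successor of B3 is M. ES(M) = max(sum(A), sum(B)) = max(13, 12) = 13
Free float = ES(successor) - EF(current) = 13 - 12 = 1

1


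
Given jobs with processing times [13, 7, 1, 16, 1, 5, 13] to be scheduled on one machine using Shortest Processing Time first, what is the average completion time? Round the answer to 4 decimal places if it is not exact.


Sort jobs by processing time (SPT order): [1, 1, 5, 7, 13, 13, 16]
Compute completion times sequentially:
  Job 1: processing = 1, completes at 1
  Job 2: processing = 1, completes at 2
  Job 3: processing = 5, completes at 7
  Job 4: processing = 7, completes at 14
  Job 5: processing = 13, completes at 27
  Job 6: processing = 13, completes at 40
  Job 7: processing = 16, completes at 56
Sum of completion times = 147
Average completion time = 147/7 = 21.0

21.0


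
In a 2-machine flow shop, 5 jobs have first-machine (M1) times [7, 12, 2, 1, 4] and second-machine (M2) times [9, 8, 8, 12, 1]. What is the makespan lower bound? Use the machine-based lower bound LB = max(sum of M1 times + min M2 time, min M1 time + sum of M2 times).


LB1 = sum(M1 times) + min(M2 times) = 26 + 1 = 27
LB2 = min(M1 times) + sum(M2 times) = 1 + 38 = 39
Lower bound = max(LB1, LB2) = max(27, 39) = 39

39


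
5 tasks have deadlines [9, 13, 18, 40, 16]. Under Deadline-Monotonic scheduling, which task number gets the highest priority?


Sort tasks by relative deadline (ascending):
  Task 1: deadline = 9
  Task 2: deadline = 13
  Task 5: deadline = 16
  Task 3: deadline = 18
  Task 4: deadline = 40
Priority order (highest first): [1, 2, 5, 3, 4]
Highest priority task = 1

1


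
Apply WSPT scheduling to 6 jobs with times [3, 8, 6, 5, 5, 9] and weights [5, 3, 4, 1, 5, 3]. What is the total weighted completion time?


Compute p/w ratios and sort ascending (WSPT): [(3, 5), (5, 5), (6, 4), (8, 3), (9, 3), (5, 1)]
Compute weighted completion times:
  Job (p=3,w=5): C=3, w*C=5*3=15
  Job (p=5,w=5): C=8, w*C=5*8=40
  Job (p=6,w=4): C=14, w*C=4*14=56
  Job (p=8,w=3): C=22, w*C=3*22=66
  Job (p=9,w=3): C=31, w*C=3*31=93
  Job (p=5,w=1): C=36, w*C=1*36=36
Total weighted completion time = 306

306


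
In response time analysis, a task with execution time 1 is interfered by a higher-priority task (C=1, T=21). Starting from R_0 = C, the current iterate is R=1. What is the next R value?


R_next = C + ceil(R_prev / T_hp) * C_hp
ceil(1 / 21) = ceil(0.0476) = 1
Interference = 1 * 1 = 1
R_next = 1 + 1 = 2

2


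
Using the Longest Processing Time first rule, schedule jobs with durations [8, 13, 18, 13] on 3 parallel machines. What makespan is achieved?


Sort jobs in decreasing order (LPT): [18, 13, 13, 8]
Assign each job to the least loaded machine:
  Machine 1: jobs [18], load = 18
  Machine 2: jobs [13, 8], load = 21
  Machine 3: jobs [13], load = 13
Makespan = max load = 21

21


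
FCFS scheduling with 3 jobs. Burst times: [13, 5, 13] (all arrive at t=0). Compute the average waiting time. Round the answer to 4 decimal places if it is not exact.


FCFS order (as given): [13, 5, 13]
Waiting times:
  Job 1: wait = 0
  Job 2: wait = 13
  Job 3: wait = 18
Sum of waiting times = 31
Average waiting time = 31/3 = 10.3333

10.3333


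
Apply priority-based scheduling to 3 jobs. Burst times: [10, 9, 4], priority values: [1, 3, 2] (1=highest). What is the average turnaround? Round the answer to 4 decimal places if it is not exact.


Sort by priority (ascending = highest first):
Order: [(1, 10), (2, 4), (3, 9)]
Completion times:
  Priority 1, burst=10, C=10
  Priority 2, burst=4, C=14
  Priority 3, burst=9, C=23
Average turnaround = 47/3 = 15.6667

15.6667


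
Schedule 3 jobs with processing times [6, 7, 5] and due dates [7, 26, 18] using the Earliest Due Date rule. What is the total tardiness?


Sort by due date (EDD order): [(6, 7), (5, 18), (7, 26)]
Compute completion times and tardiness:
  Job 1: p=6, d=7, C=6, tardiness=max(0,6-7)=0
  Job 2: p=5, d=18, C=11, tardiness=max(0,11-18)=0
  Job 3: p=7, d=26, C=18, tardiness=max(0,18-26)=0
Total tardiness = 0

0


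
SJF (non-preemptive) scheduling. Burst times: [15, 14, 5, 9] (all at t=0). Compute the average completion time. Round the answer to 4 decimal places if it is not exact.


SJF order (ascending): [5, 9, 14, 15]
Completion times:
  Job 1: burst=5, C=5
  Job 2: burst=9, C=14
  Job 3: burst=14, C=28
  Job 4: burst=15, C=43
Average completion = 90/4 = 22.5

22.5


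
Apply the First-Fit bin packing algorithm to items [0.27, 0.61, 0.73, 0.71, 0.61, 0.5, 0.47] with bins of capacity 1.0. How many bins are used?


Place items sequentially using First-Fit:
  Item 0.27 -> new Bin 1
  Item 0.61 -> Bin 1 (now 0.88)
  Item 0.73 -> new Bin 2
  Item 0.71 -> new Bin 3
  Item 0.61 -> new Bin 4
  Item 0.5 -> new Bin 5
  Item 0.47 -> Bin 5 (now 0.97)
Total bins used = 5

5


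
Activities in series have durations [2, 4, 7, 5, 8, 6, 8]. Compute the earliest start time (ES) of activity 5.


Activity 5 starts after activities 1 through 4 complete.
Predecessor durations: [2, 4, 7, 5]
ES = 2 + 4 + 7 + 5 = 18

18


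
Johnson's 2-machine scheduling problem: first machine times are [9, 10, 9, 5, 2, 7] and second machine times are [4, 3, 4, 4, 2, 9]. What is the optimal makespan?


Apply Johnson's rule:
  Group 1 (a <= b): [(5, 2, 2), (6, 7, 9)]
  Group 2 (a > b): [(1, 9, 4), (3, 9, 4), (4, 5, 4), (2, 10, 3)]
Optimal job order: [5, 6, 1, 3, 4, 2]
Schedule:
  Job 5: M1 done at 2, M2 done at 4
  Job 6: M1 done at 9, M2 done at 18
  Job 1: M1 done at 18, M2 done at 22
  Job 3: M1 done at 27, M2 done at 31
  Job 4: M1 done at 32, M2 done at 36
  Job 2: M1 done at 42, M2 done at 45
Makespan = 45

45


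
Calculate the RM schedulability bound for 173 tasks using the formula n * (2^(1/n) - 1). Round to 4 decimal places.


Compute 2^(1/173) = 1.0040146684
Subtract 1: 1.0040146684 - 1 = 0.0040146684
Multiply by n: 173 * 0.0040146684 = 0.6945376332
Round to 4 dp: 0.6945

0.6945


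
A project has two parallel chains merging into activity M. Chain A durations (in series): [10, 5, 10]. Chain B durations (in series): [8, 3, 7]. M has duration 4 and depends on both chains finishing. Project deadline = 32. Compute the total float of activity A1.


Forward pass: ES(A1) = sum of predecessors on chain A = 0
EF = ES + duration = 0 + 10 = 10
Backward pass: LF(M) = deadline = 32; LS(M) = 32 - 4 = 28
LF(A1) = LS(M) - sum(successors on chain A) = 28 - 15 = 13
LS = LF - duration = 13 - 10 = 3
Total float = LS - ES = 3 - 0 = 3

3


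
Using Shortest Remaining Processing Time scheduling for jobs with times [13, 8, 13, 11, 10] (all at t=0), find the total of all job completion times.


Since all jobs arrive at t=0, SRPT equals SPT ordering.
SPT order: [8, 10, 11, 13, 13]
Completion times:
  Job 1: p=8, C=8
  Job 2: p=10, C=18
  Job 3: p=11, C=29
  Job 4: p=13, C=42
  Job 5: p=13, C=55
Total completion time = 8 + 18 + 29 + 42 + 55 = 152

152


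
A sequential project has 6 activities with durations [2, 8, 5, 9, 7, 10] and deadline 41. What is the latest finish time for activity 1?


LF(activity 1) = deadline - sum of successor durations
Successors: activities 2 through 6 with durations [8, 5, 9, 7, 10]
Sum of successor durations = 39
LF = 41 - 39 = 2

2


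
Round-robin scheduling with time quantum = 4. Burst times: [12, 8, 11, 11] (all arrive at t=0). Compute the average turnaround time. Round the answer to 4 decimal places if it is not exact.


Time quantum = 4
Execution trace:
  J1 runs 4 units, time = 4
  J2 runs 4 units, time = 8
  J3 runs 4 units, time = 12
  J4 runs 4 units, time = 16
  J1 runs 4 units, time = 20
  J2 runs 4 units, time = 24
  J3 runs 4 units, time = 28
  J4 runs 4 units, time = 32
  J1 runs 4 units, time = 36
  J3 runs 3 units, time = 39
  J4 runs 3 units, time = 42
Finish times: [36, 24, 39, 42]
Average turnaround = 141/4 = 35.25

35.25


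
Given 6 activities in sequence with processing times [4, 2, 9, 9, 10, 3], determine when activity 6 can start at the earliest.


Activity 6 starts after activities 1 through 5 complete.
Predecessor durations: [4, 2, 9, 9, 10]
ES = 4 + 2 + 9 + 9 + 10 = 34

34


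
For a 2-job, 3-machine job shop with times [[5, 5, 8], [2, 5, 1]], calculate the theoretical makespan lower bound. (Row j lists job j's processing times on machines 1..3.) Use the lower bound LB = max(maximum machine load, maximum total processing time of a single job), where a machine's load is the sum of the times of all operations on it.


Machine loads:
  Machine 1: 5 + 2 = 7
  Machine 2: 5 + 5 = 10
  Machine 3: 8 + 1 = 9
Max machine load = 10
Job totals:
  Job 1: 18
  Job 2: 8
Max job total = 18
Lower bound = max(10, 18) = 18

18


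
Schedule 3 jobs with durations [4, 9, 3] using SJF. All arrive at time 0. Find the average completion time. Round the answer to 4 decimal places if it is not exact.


SJF order (ascending): [3, 4, 9]
Completion times:
  Job 1: burst=3, C=3
  Job 2: burst=4, C=7
  Job 3: burst=9, C=16
Average completion = 26/3 = 8.6667

8.6667


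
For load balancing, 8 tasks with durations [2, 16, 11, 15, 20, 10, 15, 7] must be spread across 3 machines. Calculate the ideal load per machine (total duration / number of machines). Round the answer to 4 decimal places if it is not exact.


Total processing time = 2 + 16 + 11 + 15 + 20 + 10 + 15 + 7 = 96
Number of machines = 3
Ideal balanced load = 96 / 3 = 32.0

32.0


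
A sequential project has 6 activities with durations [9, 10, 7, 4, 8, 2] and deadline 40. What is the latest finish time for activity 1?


LF(activity 1) = deadline - sum of successor durations
Successors: activities 2 through 6 with durations [10, 7, 4, 8, 2]
Sum of successor durations = 31
LF = 40 - 31 = 9

9


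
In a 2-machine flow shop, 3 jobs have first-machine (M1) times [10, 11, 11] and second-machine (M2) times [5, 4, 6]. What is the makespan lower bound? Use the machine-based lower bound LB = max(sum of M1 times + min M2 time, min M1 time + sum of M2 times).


LB1 = sum(M1 times) + min(M2 times) = 32 + 4 = 36
LB2 = min(M1 times) + sum(M2 times) = 10 + 15 = 25
Lower bound = max(LB1, LB2) = max(36, 25) = 36

36


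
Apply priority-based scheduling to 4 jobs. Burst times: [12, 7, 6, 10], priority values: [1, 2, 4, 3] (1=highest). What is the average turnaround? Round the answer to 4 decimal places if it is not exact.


Sort by priority (ascending = highest first):
Order: [(1, 12), (2, 7), (3, 10), (4, 6)]
Completion times:
  Priority 1, burst=12, C=12
  Priority 2, burst=7, C=19
  Priority 3, burst=10, C=29
  Priority 4, burst=6, C=35
Average turnaround = 95/4 = 23.75

23.75


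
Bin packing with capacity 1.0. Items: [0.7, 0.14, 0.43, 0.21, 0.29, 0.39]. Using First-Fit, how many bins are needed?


Place items sequentially using First-Fit:
  Item 0.7 -> new Bin 1
  Item 0.14 -> Bin 1 (now 0.84)
  Item 0.43 -> new Bin 2
  Item 0.21 -> Bin 2 (now 0.64)
  Item 0.29 -> Bin 2 (now 0.93)
  Item 0.39 -> new Bin 3
Total bins used = 3

3


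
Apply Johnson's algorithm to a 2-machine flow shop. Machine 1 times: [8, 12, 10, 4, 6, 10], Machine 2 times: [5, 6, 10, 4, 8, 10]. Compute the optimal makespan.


Apply Johnson's rule:
  Group 1 (a <= b): [(4, 4, 4), (5, 6, 8), (3, 10, 10), (6, 10, 10)]
  Group 2 (a > b): [(2, 12, 6), (1, 8, 5)]
Optimal job order: [4, 5, 3, 6, 2, 1]
Schedule:
  Job 4: M1 done at 4, M2 done at 8
  Job 5: M1 done at 10, M2 done at 18
  Job 3: M1 done at 20, M2 done at 30
  Job 6: M1 done at 30, M2 done at 40
  Job 2: M1 done at 42, M2 done at 48
  Job 1: M1 done at 50, M2 done at 55
Makespan = 55

55


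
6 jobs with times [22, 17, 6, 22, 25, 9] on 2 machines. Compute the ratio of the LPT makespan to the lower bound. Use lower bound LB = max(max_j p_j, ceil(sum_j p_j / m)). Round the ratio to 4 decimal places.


LPT order: [25, 22, 22, 17, 9, 6]
Machine loads after assignment: [51, 50]
LPT makespan = 51
Lower bound = max(max_job, ceil(total/2)) = max(25, 51) = 51
Ratio = 51 / 51 = 1.0

1.0


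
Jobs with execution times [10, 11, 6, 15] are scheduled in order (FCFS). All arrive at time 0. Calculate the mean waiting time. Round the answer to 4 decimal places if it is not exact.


FCFS order (as given): [10, 11, 6, 15]
Waiting times:
  Job 1: wait = 0
  Job 2: wait = 10
  Job 3: wait = 21
  Job 4: wait = 27
Sum of waiting times = 58
Average waiting time = 58/4 = 14.5

14.5


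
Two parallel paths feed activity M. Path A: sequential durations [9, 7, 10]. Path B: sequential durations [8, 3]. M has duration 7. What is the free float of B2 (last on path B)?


ES(B2) = sum of predecessors on chain B = 8
EF(B2) = ES + duration = 8 + 3 = 11
Successor of B2 is M. ES(M) = max(sum(A), sum(B)) = max(26, 11) = 26
Free float = ES(successor) - EF(current) = 26 - 11 = 15

15


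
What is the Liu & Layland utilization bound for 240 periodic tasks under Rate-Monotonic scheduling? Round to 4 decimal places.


Compute 2^(1/240) = 1.0028922879
Subtract 1: 1.0028922879 - 1 = 0.0028922879
Multiply by n: 240 * 0.0028922879 = 0.6941490960
Round to 4 dp: 0.6941

0.6941


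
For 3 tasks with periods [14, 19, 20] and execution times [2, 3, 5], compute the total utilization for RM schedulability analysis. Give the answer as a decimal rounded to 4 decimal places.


Compute individual utilizations (exact fractions):
  Task 1: C/T = 2/14 = 1/7 (approx. 0.1429)
  Task 2: C/T = 3/19 (approx. 0.1579)
  Task 3: C/T = 5/20 = 1/4 (approx. 0.25)
Total utilization U = 1/7 + 3/19 + 1/4 = 293/532
Rounded to 4 decimal places: U = 0.5508
RM (Liu & Layland) bound for 3 tasks = 0.779763; compare with U = 293/532 (approx. 0.550752)
U <= bound, so schedulable by RM sufficient condition.

0.5508


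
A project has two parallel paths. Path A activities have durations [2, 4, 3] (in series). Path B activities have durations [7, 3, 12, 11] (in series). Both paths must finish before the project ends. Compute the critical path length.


Path A total = 2 + 4 + 3 = 9
Path B total = 7 + 3 + 12 + 11 = 33
Critical path = longest path = max(9, 33) = 33

33


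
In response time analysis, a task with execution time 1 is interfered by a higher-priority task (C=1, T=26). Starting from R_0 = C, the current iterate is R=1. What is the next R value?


R_next = C + ceil(R_prev / T_hp) * C_hp
ceil(1 / 26) = ceil(0.0385) = 1
Interference = 1 * 1 = 1
R_next = 1 + 1 = 2

2


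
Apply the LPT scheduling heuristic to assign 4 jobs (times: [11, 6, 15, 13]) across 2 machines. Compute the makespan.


Sort jobs in decreasing order (LPT): [15, 13, 11, 6]
Assign each job to the least loaded machine:
  Machine 1: jobs [15, 6], load = 21
  Machine 2: jobs [13, 11], load = 24
Makespan = max load = 24

24


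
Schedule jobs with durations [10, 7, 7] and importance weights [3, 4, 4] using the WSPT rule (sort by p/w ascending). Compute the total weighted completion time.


Compute p/w ratios and sort ascending (WSPT): [(7, 4), (7, 4), (10, 3)]
Compute weighted completion times:
  Job (p=7,w=4): C=7, w*C=4*7=28
  Job (p=7,w=4): C=14, w*C=4*14=56
  Job (p=10,w=3): C=24, w*C=3*24=72
Total weighted completion time = 156

156


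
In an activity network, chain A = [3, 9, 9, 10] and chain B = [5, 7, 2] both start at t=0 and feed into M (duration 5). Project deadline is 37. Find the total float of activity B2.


Forward pass: ES(B2) = sum of predecessors on chain B = 5
EF = ES + duration = 5 + 7 = 12
Backward pass: LF(M) = deadline = 37; LS(M) = 37 - 5 = 32
LF(B2) = LS(M) - sum(successors on chain B) = 32 - 2 = 30
LS = LF - duration = 30 - 7 = 23
Total float = LS - ES = 23 - 5 = 18

18


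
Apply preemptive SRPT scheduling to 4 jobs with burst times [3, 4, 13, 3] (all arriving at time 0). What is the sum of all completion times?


Since all jobs arrive at t=0, SRPT equals SPT ordering.
SPT order: [3, 3, 4, 13]
Completion times:
  Job 1: p=3, C=3
  Job 2: p=3, C=6
  Job 3: p=4, C=10
  Job 4: p=13, C=23
Total completion time = 3 + 6 + 10 + 23 = 42

42


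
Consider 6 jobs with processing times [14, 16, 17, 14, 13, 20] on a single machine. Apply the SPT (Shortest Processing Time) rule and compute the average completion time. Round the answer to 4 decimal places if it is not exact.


Sort jobs by processing time (SPT order): [13, 14, 14, 16, 17, 20]
Compute completion times sequentially:
  Job 1: processing = 13, completes at 13
  Job 2: processing = 14, completes at 27
  Job 3: processing = 14, completes at 41
  Job 4: processing = 16, completes at 57
  Job 5: processing = 17, completes at 74
  Job 6: processing = 20, completes at 94
Sum of completion times = 306
Average completion time = 306/6 = 51.0

51.0


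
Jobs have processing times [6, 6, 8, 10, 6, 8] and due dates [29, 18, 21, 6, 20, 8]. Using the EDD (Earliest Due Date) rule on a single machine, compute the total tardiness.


Sort by due date (EDD order): [(10, 6), (8, 8), (6, 18), (6, 20), (8, 21), (6, 29)]
Compute completion times and tardiness:
  Job 1: p=10, d=6, C=10, tardiness=max(0,10-6)=4
  Job 2: p=8, d=8, C=18, tardiness=max(0,18-8)=10
  Job 3: p=6, d=18, C=24, tardiness=max(0,24-18)=6
  Job 4: p=6, d=20, C=30, tardiness=max(0,30-20)=10
  Job 5: p=8, d=21, C=38, tardiness=max(0,38-21)=17
  Job 6: p=6, d=29, C=44, tardiness=max(0,44-29)=15
Total tardiness = 62

62


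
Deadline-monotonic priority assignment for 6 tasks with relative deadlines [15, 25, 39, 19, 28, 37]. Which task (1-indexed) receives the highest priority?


Sort tasks by relative deadline (ascending):
  Task 1: deadline = 15
  Task 4: deadline = 19
  Task 2: deadline = 25
  Task 5: deadline = 28
  Task 6: deadline = 37
  Task 3: deadline = 39
Priority order (highest first): [1, 4, 2, 5, 6, 3]
Highest priority task = 1

1


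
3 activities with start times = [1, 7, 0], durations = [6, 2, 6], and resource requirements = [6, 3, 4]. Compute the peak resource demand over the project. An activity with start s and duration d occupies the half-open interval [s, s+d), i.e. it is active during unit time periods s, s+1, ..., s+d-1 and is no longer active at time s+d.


Each activity i is active on [start_i, start_i + duration_i).
Compute total resource usage per time slot:
  t=0: active resources = [4], total = 4
  t=1: active resources = [6, 4], total = 10
  t=2: active resources = [6, 4], total = 10
  t=3: active resources = [6, 4], total = 10
  t=4: active resources = [6, 4], total = 10
  t=5: active resources = [6, 4], total = 10
  t=6: active resources = [6], total = 6
  t=7: active resources = [3], total = 3
  t=8: active resources = [3], total = 3
Peak resource demand = 10

10


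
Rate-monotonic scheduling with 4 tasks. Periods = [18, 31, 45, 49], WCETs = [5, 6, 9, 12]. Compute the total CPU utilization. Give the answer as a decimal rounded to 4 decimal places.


Compute individual utilizations (exact fractions):
  Task 1: C/T = 5/18 (approx. 0.2778)
  Task 2: C/T = 6/31 (approx. 0.1935)
  Task 3: C/T = 9/45 = 1/5 (approx. 0.2)
  Task 4: C/T = 12/49 (approx. 0.2449)
Total utilization U = 5/18 + 6/31 + 1/5 + 12/49 = 125257/136710
Rounded to 4 decimal places: U = 0.9162
RM (Liu & Layland) bound for 4 tasks = 0.756828; compare with U = 125257/136710 (approx. 0.916224)
bound < U <= 1, so the RM sufficient condition is not met (inconclusive; an exact test such as response-time analysis is needed).

0.9162


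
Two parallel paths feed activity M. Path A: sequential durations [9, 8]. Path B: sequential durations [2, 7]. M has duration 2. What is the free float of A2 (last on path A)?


ES(A2) = sum of predecessors on chain A = 9
EF(A2) = ES + duration = 9 + 8 = 17
Successor of A2 is M. ES(M) = max(sum(A), sum(B)) = max(17, 9) = 17
Free float = ES(successor) - EF(current) = 17 - 17 = 0

0


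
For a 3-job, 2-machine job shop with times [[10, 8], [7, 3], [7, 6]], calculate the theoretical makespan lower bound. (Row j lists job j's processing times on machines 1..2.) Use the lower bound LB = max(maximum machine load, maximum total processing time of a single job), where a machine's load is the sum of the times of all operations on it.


Machine loads:
  Machine 1: 10 + 7 + 7 = 24
  Machine 2: 8 + 3 + 6 = 17
Max machine load = 24
Job totals:
  Job 1: 18
  Job 2: 10
  Job 3: 13
Max job total = 18
Lower bound = max(24, 18) = 24

24


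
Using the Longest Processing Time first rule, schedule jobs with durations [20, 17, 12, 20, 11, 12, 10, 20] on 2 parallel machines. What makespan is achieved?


Sort jobs in decreasing order (LPT): [20, 20, 20, 17, 12, 12, 11, 10]
Assign each job to the least loaded machine:
  Machine 1: jobs [20, 20, 12, 10], load = 62
  Machine 2: jobs [20, 17, 12, 11], load = 60
Makespan = max load = 62

62


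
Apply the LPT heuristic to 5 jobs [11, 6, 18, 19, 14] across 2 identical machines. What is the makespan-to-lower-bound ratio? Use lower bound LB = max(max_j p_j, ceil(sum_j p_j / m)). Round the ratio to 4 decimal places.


LPT order: [19, 18, 14, 11, 6]
Machine loads after assignment: [36, 32]
LPT makespan = 36
Lower bound = max(max_job, ceil(total/2)) = max(19, 34) = 34
Ratio = 36 / 34 = 1.0588

1.0588


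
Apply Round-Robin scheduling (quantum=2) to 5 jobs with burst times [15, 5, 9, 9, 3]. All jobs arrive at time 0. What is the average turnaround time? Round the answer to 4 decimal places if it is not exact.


Time quantum = 2
Execution trace:
  J1 runs 2 units, time = 2
  J2 runs 2 units, time = 4
  J3 runs 2 units, time = 6
  J4 runs 2 units, time = 8
  J5 runs 2 units, time = 10
  J1 runs 2 units, time = 12
  J2 runs 2 units, time = 14
  J3 runs 2 units, time = 16
  J4 runs 2 units, time = 18
  J5 runs 1 units, time = 19
  J1 runs 2 units, time = 21
  J2 runs 1 units, time = 22
  J3 runs 2 units, time = 24
  J4 runs 2 units, time = 26
  J1 runs 2 units, time = 28
  J3 runs 2 units, time = 30
  J4 runs 2 units, time = 32
  J1 runs 2 units, time = 34
  J3 runs 1 units, time = 35
  J4 runs 1 units, time = 36
  J1 runs 2 units, time = 38
  J1 runs 2 units, time = 40
  J1 runs 1 units, time = 41
Finish times: [41, 22, 35, 36, 19]
Average turnaround = 153/5 = 30.6

30.6


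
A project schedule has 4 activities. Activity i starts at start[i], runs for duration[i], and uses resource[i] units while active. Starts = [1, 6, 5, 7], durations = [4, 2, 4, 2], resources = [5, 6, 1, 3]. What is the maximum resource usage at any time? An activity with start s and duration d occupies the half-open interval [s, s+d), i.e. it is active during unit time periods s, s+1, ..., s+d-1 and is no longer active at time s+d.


Each activity i is active on [start_i, start_i + duration_i).
Compute total resource usage per time slot:
  t=0: active resources = [], total = 0
  t=1: active resources = [5], total = 5
  t=2: active resources = [5], total = 5
  t=3: active resources = [5], total = 5
  t=4: active resources = [5], total = 5
  t=5: active resources = [1], total = 1
  t=6: active resources = [6, 1], total = 7
  t=7: active resources = [6, 1, 3], total = 10
  t=8: active resources = [1, 3], total = 4
Peak resource demand = 10

10


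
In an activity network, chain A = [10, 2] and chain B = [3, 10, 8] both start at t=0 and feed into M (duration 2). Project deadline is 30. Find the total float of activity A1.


Forward pass: ES(A1) = sum of predecessors on chain A = 0
EF = ES + duration = 0 + 10 = 10
Backward pass: LF(M) = deadline = 30; LS(M) = 30 - 2 = 28
LF(A1) = LS(M) - sum(successors on chain A) = 28 - 2 = 26
LS = LF - duration = 26 - 10 = 16
Total float = LS - ES = 16 - 0 = 16

16


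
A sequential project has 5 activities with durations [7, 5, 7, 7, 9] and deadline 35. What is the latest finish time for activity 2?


LF(activity 2) = deadline - sum of successor durations
Successors: activities 3 through 5 with durations [7, 7, 9]
Sum of successor durations = 23
LF = 35 - 23 = 12

12


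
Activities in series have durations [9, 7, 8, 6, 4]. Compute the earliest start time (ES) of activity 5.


Activity 5 starts after activities 1 through 4 complete.
Predecessor durations: [9, 7, 8, 6]
ES = 9 + 7 + 8 + 6 = 30

30


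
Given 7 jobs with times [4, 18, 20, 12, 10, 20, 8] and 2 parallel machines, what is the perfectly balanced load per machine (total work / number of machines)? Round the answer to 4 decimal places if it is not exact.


Total processing time = 4 + 18 + 20 + 12 + 10 + 20 + 8 = 92
Number of machines = 2
Ideal balanced load = 92 / 2 = 46.0

46.0


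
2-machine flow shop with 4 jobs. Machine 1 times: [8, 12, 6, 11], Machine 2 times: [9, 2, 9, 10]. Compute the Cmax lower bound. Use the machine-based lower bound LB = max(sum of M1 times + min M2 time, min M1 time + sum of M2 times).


LB1 = sum(M1 times) + min(M2 times) = 37 + 2 = 39
LB2 = min(M1 times) + sum(M2 times) = 6 + 30 = 36
Lower bound = max(LB1, LB2) = max(39, 36) = 39

39


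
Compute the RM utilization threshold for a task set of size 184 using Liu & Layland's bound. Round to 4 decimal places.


Compute 2^(1/184) = 1.0037742087
Subtract 1: 1.0037742087 - 1 = 0.0037742087
Multiply by n: 184 * 0.0037742087 = 0.6944544008
Round to 4 dp: 0.6945

0.6945


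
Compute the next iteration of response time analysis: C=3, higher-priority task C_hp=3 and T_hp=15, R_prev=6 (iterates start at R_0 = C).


R_next = C + ceil(R_prev / T_hp) * C_hp
ceil(6 / 15) = ceil(0.4) = 1
Interference = 1 * 3 = 3
R_next = 3 + 3 = 6
R_next = R_prev, so the iteration has converged (response time = 6).

6
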